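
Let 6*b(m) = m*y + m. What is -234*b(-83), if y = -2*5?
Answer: -29133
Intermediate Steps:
y = -10
b(m) = -3*m/2 (b(m) = (m*(-10) + m)/6 = (-10*m + m)/6 = (-9*m)/6 = -3*m/2)
-234*b(-83) = -(-351)*(-83) = -234*249/2 = -29133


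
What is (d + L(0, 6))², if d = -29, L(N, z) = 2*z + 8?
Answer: 81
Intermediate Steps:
L(N, z) = 8 + 2*z
(d + L(0, 6))² = (-29 + (8 + 2*6))² = (-29 + (8 + 12))² = (-29 + 20)² = (-9)² = 81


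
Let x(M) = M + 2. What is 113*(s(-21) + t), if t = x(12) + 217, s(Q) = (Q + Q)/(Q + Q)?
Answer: 26216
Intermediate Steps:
x(M) = 2 + M
s(Q) = 1 (s(Q) = (2*Q)/((2*Q)) = (2*Q)*(1/(2*Q)) = 1)
t = 231 (t = (2 + 12) + 217 = 14 + 217 = 231)
113*(s(-21) + t) = 113*(1 + 231) = 113*232 = 26216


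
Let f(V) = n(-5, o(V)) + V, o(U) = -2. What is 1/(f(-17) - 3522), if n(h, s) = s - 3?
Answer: -1/3544 ≈ -0.00028217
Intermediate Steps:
n(h, s) = -3 + s
f(V) = -5 + V (f(V) = (-3 - 2) + V = -5 + V)
1/(f(-17) - 3522) = 1/((-5 - 17) - 3522) = 1/(-22 - 3522) = 1/(-3544) = -1/3544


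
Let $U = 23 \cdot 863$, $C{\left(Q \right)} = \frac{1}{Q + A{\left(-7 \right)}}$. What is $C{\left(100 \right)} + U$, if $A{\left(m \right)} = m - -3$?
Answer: $\frac{1905505}{96} \approx 19849.0$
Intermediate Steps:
$A{\left(m \right)} = 3 + m$ ($A{\left(m \right)} = m + 3 = 3 + m$)
$C{\left(Q \right)} = \frac{1}{-4 + Q}$ ($C{\left(Q \right)} = \frac{1}{Q + \left(3 - 7\right)} = \frac{1}{Q - 4} = \frac{1}{-4 + Q}$)
$U = 19849$
$C{\left(100 \right)} + U = \frac{1}{-4 + 100} + 19849 = \frac{1}{96} + 19849 = \frac{1905505}{96}$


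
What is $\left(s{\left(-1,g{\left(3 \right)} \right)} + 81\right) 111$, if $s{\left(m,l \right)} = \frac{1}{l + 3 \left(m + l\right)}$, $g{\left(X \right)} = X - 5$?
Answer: $\frac{98790}{11} \approx 8980.9$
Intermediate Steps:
$g{\left(X \right)} = -5 + X$
$s{\left(m,l \right)} = \frac{1}{3 m + 4 l}$ ($s{\left(m,l \right)} = \frac{1}{l + 3 \left(l + m\right)} = \frac{1}{l + \left(3 l + 3 m\right)} = \frac{1}{3 m + 4 l}$)
$\left(s{\left(-1,g{\left(3 \right)} \right)} + 81\right) 111 = \left(\frac{1}{3 \left(-1\right) + 4 \left(-5 + 3\right)} + 81\right) 111 = \left(\frac{1}{-3 + 4 \left(-2\right)} + 81\right) 111 = \left(\frac{1}{-3 - 8} + 81\right) 111 = \left(\frac{1}{-11} + 81\right) 111 = \left(- \frac{1}{11} + 81\right) 111 = \frac{890}{11} \cdot 111 = \frac{98790}{11}$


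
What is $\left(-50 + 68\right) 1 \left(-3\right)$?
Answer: $-54$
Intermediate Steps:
$\left(-50 + 68\right) 1 \left(-3\right) = 18 \left(-3\right) = -54$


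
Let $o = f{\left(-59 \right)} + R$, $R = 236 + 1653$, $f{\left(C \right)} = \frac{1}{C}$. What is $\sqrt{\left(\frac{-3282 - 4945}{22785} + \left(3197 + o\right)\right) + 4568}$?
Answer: $\frac{4 \sqrt{22252372175370}}{192045} \approx 98.253$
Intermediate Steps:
$R = 1889$
$o = \frac{111450}{59}$ ($o = \frac{1}{-59} + 1889 = - \frac{1}{59} + 1889 = \frac{111450}{59} \approx 1889.0$)
$\sqrt{\left(\frac{-3282 - 4945}{22785} + \left(3197 + o\right)\right) + 4568} = \sqrt{\left(\frac{-3282 - 4945}{22785} + \left(3197 + \frac{111450}{59}\right)\right) + 4568} = \sqrt{\left(\left(-8227\right) \frac{1}{22785} + \frac{300073}{59}\right) + 4568} = \sqrt{\left(- \frac{8227}{22785} + \frac{300073}{59}\right) + 4568} = \sqrt{\frac{6836677912}{1344315} + 4568} = \sqrt{\frac{12977508832}{1344315}} = \frac{4 \sqrt{22252372175370}}{192045}$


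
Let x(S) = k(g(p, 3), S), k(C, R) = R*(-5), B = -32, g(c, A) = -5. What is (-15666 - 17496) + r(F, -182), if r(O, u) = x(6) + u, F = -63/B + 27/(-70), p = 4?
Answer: -33374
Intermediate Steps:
k(C, R) = -5*R
x(S) = -5*S
F = 1773/1120 (F = -63/(-32) + 27/(-70) = -63*(-1/32) + 27*(-1/70) = 63/32 - 27/70 = 1773/1120 ≈ 1.5830)
r(O, u) = -30 + u (r(O, u) = -5*6 + u = -30 + u)
(-15666 - 17496) + r(F, -182) = (-15666 - 17496) + (-30 - 182) = -33162 - 212 = -33374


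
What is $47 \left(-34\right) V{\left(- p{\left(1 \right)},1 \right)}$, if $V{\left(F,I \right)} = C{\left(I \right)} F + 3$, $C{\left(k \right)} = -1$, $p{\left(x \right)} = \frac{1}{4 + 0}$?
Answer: $- \frac{10387}{2} \approx -5193.5$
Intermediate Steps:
$p{\left(x \right)} = \frac{1}{4}$
$V{\left(F,I \right)} = 3 - F$ ($V{\left(F,I \right)} = - F + 3 = 3 - F$)
$47 \left(-34\right) V{\left(- p{\left(1 \right)},1 \right)} = 47 \left(-34\right) \left(3 - \left(-1\right) \frac{1}{4}\right) = - 1598 \left(3 - - \frac{1}{4}\right) = - 1598 \left(3 + \frac{1}{4}\right) = \left(-1598\right) \frac{13}{4} = - \frac{10387}{2}$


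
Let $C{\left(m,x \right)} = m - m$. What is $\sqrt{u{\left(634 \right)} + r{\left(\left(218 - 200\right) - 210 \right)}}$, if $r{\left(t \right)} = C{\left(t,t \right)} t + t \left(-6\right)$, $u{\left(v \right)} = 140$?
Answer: $2 \sqrt{323} \approx 35.944$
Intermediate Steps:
$C{\left(m,x \right)} = 0$
$r{\left(t \right)} = - 6 t$ ($r{\left(t \right)} = 0 t + t \left(-6\right) = 0 - 6 t = - 6 t$)
$\sqrt{u{\left(634 \right)} + r{\left(\left(218 - 200\right) - 210 \right)}} = \sqrt{140 - 6 \left(\left(218 - 200\right) - 210\right)} = \sqrt{140 - 6 \left(18 - 210\right)} = \sqrt{140 - -1152} = \sqrt{140 + 1152} = \sqrt{1292} = 2 \sqrt{323}$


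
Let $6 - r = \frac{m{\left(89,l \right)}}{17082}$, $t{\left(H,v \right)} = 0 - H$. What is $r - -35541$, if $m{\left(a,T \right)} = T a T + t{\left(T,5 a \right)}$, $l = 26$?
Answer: $\frac{2594674}{73} \approx 35544.0$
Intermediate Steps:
$t{\left(H,v \right)} = - H$
$m{\left(a,T \right)} = - T + a T^{2}$ ($m{\left(a,T \right)} = T a T - T = a T^{2} - T = - T + a T^{2}$)
$r = \frac{181}{73}$ ($r = 6 - \frac{26 \left(-1 + 26 \cdot 89\right)}{17082} = 6 - 26 \left(-1 + 2314\right) \frac{1}{17082} = 6 - 26 \cdot 2313 \cdot \frac{1}{17082} = 6 - 60138 \cdot \frac{1}{17082} = 6 - \frac{257}{73} = \frac{181}{73} \approx 2.4795$)
$r - -35541 = \frac{181}{73} - -35541 = \frac{181}{73} + 35541 = \frac{2594674}{73}$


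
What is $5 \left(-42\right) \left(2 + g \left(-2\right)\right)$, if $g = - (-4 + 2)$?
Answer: $420$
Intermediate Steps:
$g = 2$ ($g = \left(-1\right) \left(-2\right) = 2$)
$5 \left(-42\right) \left(2 + g \left(-2\right)\right) = 5 \left(-42\right) \left(2 + 2 \left(-2\right)\right) = - 210 \left(2 - 4\right) = \left(-210\right) \left(-2\right) = 420$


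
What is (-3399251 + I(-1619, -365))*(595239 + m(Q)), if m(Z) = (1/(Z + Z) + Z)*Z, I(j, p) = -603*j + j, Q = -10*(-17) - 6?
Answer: -3016875642123/2 ≈ -1.5084e+12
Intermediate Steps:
Q = 164 (Q = 170 - 6 = 164)
I(j, p) = -602*j
m(Z) = Z*(Z + 1/(2*Z)) (m(Z) = (1/(2*Z) + Z)*Z = (Z + 1/(2*Z))*Z = Z*(Z + 1/(2*Z)))
(-3399251 + I(-1619, -365))*(595239 + m(Q)) = (-3399251 - 602*(-1619))*(595239 + (½ + 164²)) = (-3399251 + 974638)*(595239 + (½ + 26896)) = -2424613*(595239 + 53793/2) = -2424613*1244271/2 = -3016875642123/2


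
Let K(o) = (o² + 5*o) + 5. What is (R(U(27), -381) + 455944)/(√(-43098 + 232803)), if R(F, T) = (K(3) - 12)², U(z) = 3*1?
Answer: 456233*√189705/189705 ≈ 1047.5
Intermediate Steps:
U(z) = 3
K(o) = 5 + o² + 5*o
R(F, T) = 289 (R(F, T) = ((5 + 3² + 5*3) - 12)² = ((5 + 9 + 15) - 12)² = (29 - 12)² = 17² = 289)
(R(U(27), -381) + 455944)/(√(-43098 + 232803)) = (289 + 455944)/(√(-43098 + 232803)) = 456233/(√189705) = 456233*(√189705/189705) = 456233*√189705/189705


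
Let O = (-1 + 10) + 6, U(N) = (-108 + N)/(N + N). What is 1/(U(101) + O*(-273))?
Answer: -202/827197 ≈ -0.00024420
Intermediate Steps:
U(N) = (-108 + N)/(2*N) (U(N) = (-108 + N)/((2*N)) = (-108 + N)*(1/(2*N)) = (-108 + N)/(2*N))
O = 15 (O = 9 + 6 = 15)
1/(U(101) + O*(-273)) = 1/((½)*(-108 + 101)/101 + 15*(-273)) = 1/((½)*(1/101)*(-7) - 4095) = 1/(-7/202 - 4095) = 1/(-827197/202) = -202/827197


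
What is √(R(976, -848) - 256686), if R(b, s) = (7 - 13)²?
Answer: 5*I*√10266 ≈ 506.61*I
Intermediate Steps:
R(b, s) = 36 (R(b, s) = (-6)² = 36)
√(R(976, -848) - 256686) = √(36 - 256686) = √(-256650) = 5*I*√10266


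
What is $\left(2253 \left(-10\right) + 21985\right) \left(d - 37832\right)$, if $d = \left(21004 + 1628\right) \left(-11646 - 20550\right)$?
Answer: $397140248680$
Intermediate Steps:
$d = -728659872$ ($d = 22632 \left(-32196\right) = -728659872$)
$\left(2253 \left(-10\right) + 21985\right) \left(d - 37832\right) = \left(2253 \left(-10\right) + 21985\right) \left(-728659872 - 37832\right) = \left(-22530 + 21985\right) \left(-728697704\right) = \left(-545\right) \left(-728697704\right) = 397140248680$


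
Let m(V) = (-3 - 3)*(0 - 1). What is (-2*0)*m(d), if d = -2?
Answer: 0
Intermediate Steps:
m(V) = 6 (m(V) = -6*(-1) = 6)
(-2*0)*m(d) = -2*0*6 = 0*6 = 0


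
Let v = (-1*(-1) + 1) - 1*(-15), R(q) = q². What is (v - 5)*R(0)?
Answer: 0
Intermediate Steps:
v = 17 (v = (1 + 1) + 15 = 2 + 15 = 17)
(v - 5)*R(0) = (17 - 5)*0² = 12*0 = 0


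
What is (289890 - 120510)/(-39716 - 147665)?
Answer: -169380/187381 ≈ -0.90393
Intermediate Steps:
(289890 - 120510)/(-39716 - 147665) = 169380/(-187381) = 169380*(-1/187381) = -169380/187381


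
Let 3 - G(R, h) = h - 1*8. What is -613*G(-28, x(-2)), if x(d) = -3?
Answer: -8582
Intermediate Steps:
G(R, h) = 11 - h (G(R, h) = 3 - (h - 1*8) = 3 - (h - 8) = 3 - (-8 + h) = 3 + (8 - h) = 11 - h)
-613*G(-28, x(-2)) = -613*(11 - 1*(-3)) = -613*(11 + 3) = -613*14 = -8582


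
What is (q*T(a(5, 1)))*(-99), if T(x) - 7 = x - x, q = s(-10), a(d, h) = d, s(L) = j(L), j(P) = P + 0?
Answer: 6930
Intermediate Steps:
j(P) = P
s(L) = L
q = -10
T(x) = 7 (T(x) = 7 + (x - x) = 7 + 0 = 7)
(q*T(a(5, 1)))*(-99) = -10*7*(-99) = -70*(-99) = 6930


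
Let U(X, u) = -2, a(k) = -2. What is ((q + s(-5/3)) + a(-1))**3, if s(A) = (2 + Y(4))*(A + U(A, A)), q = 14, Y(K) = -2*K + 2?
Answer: 512000/27 ≈ 18963.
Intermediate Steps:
Y(K) = 2 - 2*K
s(A) = 8 - 4*A (s(A) = (2 + (2 - 2*4))*(A - 2) = (2 + (2 - 8))*(-2 + A) = (2 - 6)*(-2 + A) = -4*(-2 + A) = 8 - 4*A)
((q + s(-5/3)) + a(-1))**3 = ((14 + (8 - (-20)/3)) - 2)**3 = ((14 + (8 - 4*(-5/3))) - 2)**3 = ((14 + (8 + 20/3)) - 2)**3 = ((14 + 44/3) - 2)**3 = (86/3 - 2)**3 = (80/3)**3 = 512000/27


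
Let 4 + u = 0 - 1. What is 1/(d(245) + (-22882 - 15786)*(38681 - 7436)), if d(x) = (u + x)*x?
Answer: -1/1208122860 ≈ -8.2773e-10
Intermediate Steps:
u = -5 (u = -4 + (0 - 1) = -4 - 1 = -5)
d(x) = x*(-5 + x) (d(x) = (-5 + x)*x = x*(-5 + x))
1/(d(245) + (-22882 - 15786)*(38681 - 7436)) = 1/(245*(-5 + 245) + (-22882 - 15786)*(38681 - 7436)) = 1/(245*240 - 38668*31245) = 1/(58800 - 1208181660) = 1/(-1208122860) = -1/1208122860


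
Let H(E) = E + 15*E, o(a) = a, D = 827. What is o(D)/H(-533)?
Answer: -827/8528 ≈ -0.096975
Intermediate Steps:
H(E) = 16*E
o(D)/H(-533) = 827/((16*(-533))) = 827/(-8528) = 827*(-1/8528) = -827/8528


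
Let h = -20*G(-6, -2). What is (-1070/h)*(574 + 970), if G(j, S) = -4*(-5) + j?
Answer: 41302/7 ≈ 5900.3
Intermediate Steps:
G(j, S) = 20 + j
h = -280 (h = -20*(20 - 6) = -20*14 = -280)
(-1070/h)*(574 + 970) = (-1070/(-280))*(574 + 970) = -1070*(-1/280)*1544 = (107/28)*1544 = 41302/7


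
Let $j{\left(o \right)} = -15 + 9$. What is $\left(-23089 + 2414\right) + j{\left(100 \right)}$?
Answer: $-20681$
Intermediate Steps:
$j{\left(o \right)} = -6$
$\left(-23089 + 2414\right) + j{\left(100 \right)} = \left(-23089 + 2414\right) - 6 = -20675 - 6 = -20681$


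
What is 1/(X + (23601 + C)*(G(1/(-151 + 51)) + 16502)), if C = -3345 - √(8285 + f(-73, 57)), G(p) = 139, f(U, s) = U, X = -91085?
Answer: 336989011/113559319444059349 + 33282*√2053/113559319444059349 ≈ 2.9808e-9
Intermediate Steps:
C = -3345 - 2*√2053 (C = -3345 - √(8285 - 73) = -3345 - √8212 = -3345 - 2*√2053 ≈ -3435.6)
1/(X + (23601 + C)*(G(1/(-151 + 51)) + 16502)) = 1/(-91085 + (23601 + (-3345 - 2*√2053))*(139 + 16502)) = 1/(-91085 + (20256 - 2*√2053)*16641) = 1/(-91085 + (337080096 - 33282*√2053)) = 1/(336989011 - 33282*√2053)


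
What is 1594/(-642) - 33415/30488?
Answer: -35025151/9786648 ≈ -3.5789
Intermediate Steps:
1594/(-642) - 33415/30488 = 1594*(-1/642) - 33415*1/30488 = -797/321 - 33415/30488 = -35025151/9786648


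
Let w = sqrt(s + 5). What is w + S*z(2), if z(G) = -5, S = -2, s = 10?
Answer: 10 + sqrt(15) ≈ 13.873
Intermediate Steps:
w = sqrt(15) (w = sqrt(10 + 5) = sqrt(15) ≈ 3.8730)
w + S*z(2) = sqrt(15) - 2*(-5) = sqrt(15) + 10 = 10 + sqrt(15)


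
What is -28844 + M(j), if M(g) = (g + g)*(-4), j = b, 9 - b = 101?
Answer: -28108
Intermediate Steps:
b = -92 (b = 9 - 1*101 = 9 - 101 = -92)
j = -92
M(g) = -8*g (M(g) = (2*g)*(-4) = -8*g)
-28844 + M(j) = -28844 - 8*(-92) = -28844 + 736 = -28108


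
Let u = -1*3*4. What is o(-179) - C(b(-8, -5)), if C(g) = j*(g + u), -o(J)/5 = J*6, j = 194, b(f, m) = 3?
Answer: 7116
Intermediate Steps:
o(J) = -30*J (o(J) = -5*J*6 = -30*J)
u = -12 (u = -3*4 = -12)
C(g) = -2328 + 194*g (C(g) = 194*(g - 12) = 194*(-12 + g) = -2328 + 194*g)
o(-179) - C(b(-8, -5)) = -30*(-179) - (-2328 + 194*3) = 5370 - (-2328 + 582) = 5370 - 1*(-1746) = 5370 + 1746 = 7116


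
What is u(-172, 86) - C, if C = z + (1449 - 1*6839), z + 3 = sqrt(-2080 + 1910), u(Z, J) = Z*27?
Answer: 749 - I*sqrt(170) ≈ 749.0 - 13.038*I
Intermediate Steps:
u(Z, J) = 27*Z
z = -3 + I*sqrt(170) (z = -3 + sqrt(-2080 + 1910) = -3 + sqrt(-170) = -3 + I*sqrt(170) ≈ -3.0 + 13.038*I)
C = -5393 + I*sqrt(170) (C = (-3 + I*sqrt(170)) + (1449 - 1*6839) = (-3 + I*sqrt(170)) + (1449 - 6839) = (-3 + I*sqrt(170)) - 5390 = -5393 + I*sqrt(170) ≈ -5393.0 + 13.038*I)
u(-172, 86) - C = 27*(-172) - (-5393 + I*sqrt(170)) = -4644 + (5393 - I*sqrt(170)) = 749 - I*sqrt(170)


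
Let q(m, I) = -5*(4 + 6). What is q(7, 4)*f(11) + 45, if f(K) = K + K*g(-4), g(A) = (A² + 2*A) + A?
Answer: -2705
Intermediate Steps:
g(A) = A² + 3*A
f(K) = 5*K (f(K) = K + K*(-4*(3 - 4)) = K + K*(-4*(-1)) = K + K*4 = K + 4*K = 5*K)
q(m, I) = -50 (q(m, I) = -5*10 = -50)
q(7, 4)*f(11) + 45 = -250*11 + 45 = -50*55 + 45 = -2750 + 45 = -2705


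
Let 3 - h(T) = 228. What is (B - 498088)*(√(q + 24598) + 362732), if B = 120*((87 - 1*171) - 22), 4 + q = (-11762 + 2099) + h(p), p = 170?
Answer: -185286407456 - 1532424*√1634 ≈ -1.8535e+11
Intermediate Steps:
h(T) = -225 (h(T) = 3 - 1*228 = 3 - 228 = -225)
q = -9892 (q = -4 + ((-11762 + 2099) - 225) = -4 + (-9663 - 225) = -4 - 9888 = -9892)
B = -12720 (B = 120*((87 - 171) - 22) = 120*(-84 - 22) = 120*(-106) = -12720)
(B - 498088)*(√(q + 24598) + 362732) = (-12720 - 498088)*(√(-9892 + 24598) + 362732) = -510808*(√14706 + 362732) = -510808*(3*√1634 + 362732) = -510808*(362732 + 3*√1634) = -185286407456 - 1532424*√1634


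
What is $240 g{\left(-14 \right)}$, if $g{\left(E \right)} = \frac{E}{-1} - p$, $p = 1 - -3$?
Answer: $2400$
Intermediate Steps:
$p = 4$ ($p = 1 + 3 = 4$)
$g{\left(E \right)} = -4 - E$ ($g{\left(E \right)} = \frac{E}{-1} - 4 = E \left(-1\right) - 4 = - E - 4 = -4 - E$)
$240 g{\left(-14 \right)} = 240 \left(-4 - -14\right) = 240 \left(-4 + 14\right) = 240 \cdot 10 = 2400$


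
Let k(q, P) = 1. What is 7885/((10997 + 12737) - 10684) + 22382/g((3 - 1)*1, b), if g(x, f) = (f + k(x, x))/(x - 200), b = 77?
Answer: -1927741159/33930 ≈ -56815.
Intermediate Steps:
g(x, f) = (1 + f)/(-200 + x) (g(x, f) = (f + 1)/(x - 200) = (1 + f)/(-200 + x))
7885/((10997 + 12737) - 10684) + 22382/g((3 - 1)*1, b) = 7885/((10997 + 12737) - 10684) + 22382/(((1 + 77)/(-200 + (3 - 1)*1))) = 7885/(23734 - 10684) + 22382/((78/(-200 + 2*1))) = 7885/13050 + 22382/((78/(-200 + 2))) = 7885*(1/13050) + 22382/((78/(-198))) = 1577/2610 + 22382/((-1/198*78)) = 1577/2610 + 22382/(-13/33) = 1577/2610 + 22382*(-33/13) = 1577/2610 - 738606/13 = -1927741159/33930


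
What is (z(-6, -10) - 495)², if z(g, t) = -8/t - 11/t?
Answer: 24314761/100 ≈ 2.4315e+5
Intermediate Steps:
z(g, t) = -19/t
(z(-6, -10) - 495)² = (-19/(-10) - 495)² = (-19*(-⅒) - 495)² = (19/10 - 495)² = (-4931/10)² = 24314761/100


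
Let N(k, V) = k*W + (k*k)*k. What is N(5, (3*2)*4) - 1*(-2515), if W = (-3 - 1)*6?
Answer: 2520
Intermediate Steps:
W = -24 (W = -4*6 = -24)
N(k, V) = k³ - 24*k (N(k, V) = k*(-24) + (k*k)*k = -24*k + k²*k = -24*k + k³ = k³ - 24*k)
N(5, (3*2)*4) - 1*(-2515) = 5*(-24 + 5²) - 1*(-2515) = 5*(-24 + 25) + 2515 = 5*1 + 2515 = 5 + 2515 = 2520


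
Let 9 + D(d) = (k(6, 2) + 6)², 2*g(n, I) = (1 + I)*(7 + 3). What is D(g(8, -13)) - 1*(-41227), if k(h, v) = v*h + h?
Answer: 41794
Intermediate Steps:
g(n, I) = 5 + 5*I (g(n, I) = ((1 + I)*(7 + 3))/2 = ((1 + I)*10)/2 = (10 + 10*I)/2 = 5 + 5*I)
k(h, v) = h + h*v (k(h, v) = h*v + h = h + h*v)
D(d) = 567 (D(d) = -9 + (6*(1 + 2) + 6)² = -9 + (6*3 + 6)² = -9 + (18 + 6)² = -9 + 24² = -9 + 576 = 567)
D(g(8, -13)) - 1*(-41227) = 567 - 1*(-41227) = 567 + 41227 = 41794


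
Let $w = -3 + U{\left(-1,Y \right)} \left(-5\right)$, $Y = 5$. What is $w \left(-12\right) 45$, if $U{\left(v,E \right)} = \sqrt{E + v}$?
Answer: $7020$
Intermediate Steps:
$w = -13$ ($w = -3 + \sqrt{5 - 1} \left(-5\right) = -3 + \sqrt{4} \left(-5\right) = -3 + 2 \left(-5\right) = -3 - 10 = -13$)
$w \left(-12\right) 45 = \left(-13\right) \left(-12\right) 45 = 156 \cdot 45 = 7020$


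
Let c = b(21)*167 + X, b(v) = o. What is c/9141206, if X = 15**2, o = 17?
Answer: 1532/4570603 ≈ 0.00033519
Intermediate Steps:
b(v) = 17
X = 225
c = 3064 (c = 17*167 + 225 = 2839 + 225 = 3064)
c/9141206 = 3064/9141206 = 3064*(1/9141206) = 1532/4570603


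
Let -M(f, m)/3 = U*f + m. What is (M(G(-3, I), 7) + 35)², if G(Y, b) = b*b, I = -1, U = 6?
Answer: 16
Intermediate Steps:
G(Y, b) = b²
M(f, m) = -18*f - 3*m (M(f, m) = -3*(6*f + m) = -3*(m + 6*f) = -18*f - 3*m)
(M(G(-3, I), 7) + 35)² = ((-18*(-1)² - 3*7) + 35)² = ((-18*1 - 21) + 35)² = ((-18 - 21) + 35)² = (-39 + 35)² = (-4)² = 16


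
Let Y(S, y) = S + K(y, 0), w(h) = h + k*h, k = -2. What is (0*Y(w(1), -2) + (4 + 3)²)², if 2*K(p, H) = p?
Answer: 2401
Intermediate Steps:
K(p, H) = p/2
w(h) = -h (w(h) = h - 2*h = -h)
Y(S, y) = S + y/2
(0*Y(w(1), -2) + (4 + 3)²)² = (0*(-1*1 + (½)*(-2)) + (4 + 3)²)² = (0*(-1 - 1) + 7²)² = (0*(-2) + 49)² = (0 + 49)² = 49² = 2401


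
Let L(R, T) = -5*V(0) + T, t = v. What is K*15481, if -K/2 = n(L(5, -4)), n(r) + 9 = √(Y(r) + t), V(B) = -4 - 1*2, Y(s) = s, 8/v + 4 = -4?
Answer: 123848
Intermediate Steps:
v = -1 (v = 8/(-4 - 4) = 8/(-8) = 8*(-⅛) = -1)
t = -1
V(B) = -6 (V(B) = -4 - 2 = -6)
L(R, T) = 30 + T (L(R, T) = -5*(-6) + T = 30 + T)
n(r) = -9 + √(-1 + r) (n(r) = -9 + √(r - 1) = -9 + √(-1 + r))
K = 8 (K = -2*(-9 + √(-1 + (30 - 4))) = -2*(-9 + √(-1 + 26)) = -2*(-9 + √25) = -2*(-9 + 5) = -2*(-4) = 8)
K*15481 = 8*15481 = 123848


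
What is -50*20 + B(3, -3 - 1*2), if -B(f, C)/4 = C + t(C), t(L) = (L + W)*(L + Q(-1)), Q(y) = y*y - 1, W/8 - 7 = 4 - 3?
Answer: 200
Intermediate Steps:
W = 64 (W = 56 + 8*(4 - 3) = 56 + 8*1 = 56 + 8 = 64)
Q(y) = -1 + y**2 (Q(y) = y**2 - 1 = -1 + y**2)
t(L) = L*(64 + L) (t(L) = (L + 64)*(L + (-1 + (-1)**2)) = (64 + L)*(L + (-1 + 1)) = (64 + L)*(L + 0) = (64 + L)*L = L*(64 + L))
B(f, C) = -4*C - 4*C*(64 + C) (B(f, C) = -4*(C + C*(64 + C)) = -4*C - 4*C*(64 + C))
-50*20 + B(3, -3 - 1*2) = -50*20 + 4*(-3 - 1*2)*(-65 - (-3 - 1*2)) = -1000 + 4*(-3 - 2)*(-65 - (-3 - 2)) = -1000 + 4*(-5)*(-65 - 1*(-5)) = -1000 + 4*(-5)*(-65 + 5) = -1000 + 4*(-5)*(-60) = -1000 + 1200 = 200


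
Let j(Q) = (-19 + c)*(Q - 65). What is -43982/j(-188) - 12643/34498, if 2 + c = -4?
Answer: -33984213/4642550 ≈ -7.3202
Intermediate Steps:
c = -6 (c = -2 - 4 = -6)
j(Q) = 1625 - 25*Q (j(Q) = (-19 - 6)*(Q - 65) = -25*(-65 + Q) = 1625 - 25*Q)
-43982/j(-188) - 12643/34498 = -43982/(1625 - 25*(-188)) - 12643/34498 = -43982/(1625 + 4700) - 12643*1/34498 = -43982/6325 - 269/734 = -33984213/4642550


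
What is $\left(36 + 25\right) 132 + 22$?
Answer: $8074$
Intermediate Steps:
$\left(36 + 25\right) 132 + 22 = 61 \cdot 132 + 22 = 8052 + 22 = 8074$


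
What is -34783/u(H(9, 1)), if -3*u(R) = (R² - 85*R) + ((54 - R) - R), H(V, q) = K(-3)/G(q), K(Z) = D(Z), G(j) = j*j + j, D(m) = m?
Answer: 139132/249 ≈ 558.76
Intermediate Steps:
G(j) = j + j² (G(j) = j² + j = j + j²)
K(Z) = Z
H(V, q) = -3/(q*(1 + q)) (H(V, q) = -3*1/(q*(1 + q)) = -3/(q*(1 + q)))
u(R) = -18 + 29*R - R²/3 (u(R) = -((R² - 85*R) + ((54 - R) - R))/3 = -((R² - 85*R) + (54 - 2*R))/3 = -(54 + R² - 87*R)/3 = -18 + 29*R - R²/3)
-34783/u(H(9, 1)) = -34783/(-18 + 29*(-3/(1*(1 + 1))) - 9/(1 + 1)²/3) = -34783/(-18 + 29*(-3*1/2) - (-3*1/2)²/3) = -34783/(-18 + 29*(-3*1*½) - (-3*1*½)²/3) = -34783/(-18 + 29*(-3/2) - (-3/2)²/3) = -34783/(-18 - 87/2 - ⅓*9/4) = -34783/(-18 - 87/2 - ¾) = -34783/(-249/4) = -34783*(-4/249) = 139132/249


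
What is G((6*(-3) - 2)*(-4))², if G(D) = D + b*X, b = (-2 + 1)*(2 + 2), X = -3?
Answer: 8464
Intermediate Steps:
b = -4 (b = -1*4 = -4)
G(D) = 12 + D (G(D) = D - 4*(-3) = D + 12 = 12 + D)
G((6*(-3) - 2)*(-4))² = (12 + (6*(-3) - 2)*(-4))² = (12 + (-18 - 2)*(-4))² = (12 - 20*(-4))² = (12 + 80)² = 92² = 8464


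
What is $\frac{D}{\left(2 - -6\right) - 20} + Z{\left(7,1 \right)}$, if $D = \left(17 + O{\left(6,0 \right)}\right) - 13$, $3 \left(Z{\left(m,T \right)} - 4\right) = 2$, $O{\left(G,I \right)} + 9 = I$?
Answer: $\frac{61}{12} \approx 5.0833$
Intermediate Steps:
$O{\left(G,I \right)} = -9 + I$
$Z{\left(m,T \right)} = \frac{14}{3}$ ($Z{\left(m,T \right)} = 4 + \frac{1}{3} \cdot 2 = 4 + \frac{2}{3} = \frac{14}{3}$)
$D = -5$ ($D = \left(17 + \left(-9 + 0\right)\right) - 13 = \left(17 - 9\right) - 13 = 8 - 13 = -5$)
$\frac{D}{\left(2 - -6\right) - 20} + Z{\left(7,1 \right)} = - \frac{5}{\left(2 - -6\right) - 20} + \frac{14}{3} = - \frac{5}{\left(2 + 6\right) - 20} + \frac{14}{3} = - \frac{5}{8 - 20} + \frac{14}{3} = - \frac{5}{-12} + \frac{14}{3} = \left(-5\right) \left(- \frac{1}{12}\right) + \frac{14}{3} = \frac{5}{12} + \frac{14}{3} = \frac{61}{12}$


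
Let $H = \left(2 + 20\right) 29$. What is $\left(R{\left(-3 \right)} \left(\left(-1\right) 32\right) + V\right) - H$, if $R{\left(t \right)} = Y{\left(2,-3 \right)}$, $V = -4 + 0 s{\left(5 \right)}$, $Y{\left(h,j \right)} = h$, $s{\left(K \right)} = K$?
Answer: $-706$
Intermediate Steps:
$V = -4$ ($V = -4 + 0 \cdot 5 = -4 + 0 = -4$)
$H = 638$ ($H = 22 \cdot 29 = 638$)
$R{\left(t \right)} = 2$
$\left(R{\left(-3 \right)} \left(\left(-1\right) 32\right) + V\right) - H = \left(2 \left(\left(-1\right) 32\right) - 4\right) - 638 = \left(2 \left(-32\right) - 4\right) - 638 = \left(-64 - 4\right) - 638 = -68 - 638 = -706$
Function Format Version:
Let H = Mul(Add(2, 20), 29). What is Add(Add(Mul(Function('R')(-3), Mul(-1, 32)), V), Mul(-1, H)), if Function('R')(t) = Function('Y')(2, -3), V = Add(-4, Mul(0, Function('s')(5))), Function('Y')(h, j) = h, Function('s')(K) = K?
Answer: -706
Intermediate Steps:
V = -4 (V = Add(-4, Mul(0, 5)) = Add(-4, 0) = -4)
H = 638 (H = Mul(22, 29) = 638)
Function('R')(t) = 2
Add(Add(Mul(Function('R')(-3), Mul(-1, 32)), V), Mul(-1, H)) = Add(Add(Mul(2, Mul(-1, 32)), -4), Mul(-1, 638)) = Add(Add(Mul(2, -32), -4), -638) = Add(Add(-64, -4), -638) = Add(-68, -638) = -706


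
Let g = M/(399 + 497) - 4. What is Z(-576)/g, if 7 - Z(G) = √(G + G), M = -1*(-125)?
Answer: -6272/3459 + 7168*I*√2/1153 ≈ -1.8132 + 8.7919*I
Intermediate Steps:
M = 125
Z(G) = 7 - √2*√G (Z(G) = 7 - √(G + G) = 7 - √(2*G) = 7 - √2*√G)
g = -3459/896 (g = 125/(399 + 497) - 4 = 125/896 - 4 = -3459/896 ≈ -3.8605)
Z(-576)/g = (7 - √2*√(-576))/(-3459/896) = (7 - √2*24*I)*(-896/3459) = (7 - 24*I*√2)*(-896/3459) = -6272/3459 + 7168*I*√2/1153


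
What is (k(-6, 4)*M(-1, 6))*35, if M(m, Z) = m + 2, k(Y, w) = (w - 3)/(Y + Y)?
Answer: -35/12 ≈ -2.9167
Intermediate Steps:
k(Y, w) = (-3 + w)/(2*Y) (k(Y, w) = (-3 + w)/((2*Y)) = (-3 + w)*(1/(2*Y)) = (-3 + w)/(2*Y))
M(m, Z) = 2 + m
(k(-6, 4)*M(-1, 6))*35 = (((1/2)*(-3 + 4)/(-6))*(2 - 1))*35 = (((1/2)*(-1/6)*1)*1)*35 = -1/12*1*35 = -1/12*35 = -35/12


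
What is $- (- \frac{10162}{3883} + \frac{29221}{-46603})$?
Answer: $\frac{587044829}{180959449} \approx 3.2441$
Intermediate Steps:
$- (- \frac{10162}{3883} + \frac{29221}{-46603}) = - (\left(-10162\right) \frac{1}{3883} + 29221 \left(- \frac{1}{46603}\right)) = - (- \frac{10162}{3883} - \frac{29221}{46603}) = \left(-1\right) \left(- \frac{587044829}{180959449}\right) = \frac{587044829}{180959449}$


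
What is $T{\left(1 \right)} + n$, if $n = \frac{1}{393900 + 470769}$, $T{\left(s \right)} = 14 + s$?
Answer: $\frac{12970036}{864669} \approx 15.0$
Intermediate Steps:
$n = \frac{1}{864669} \approx 1.1565 \cdot 10^{-6}$
$T{\left(1 \right)} + n = \left(14 + 1\right) + \frac{1}{864669} = 15 + \frac{1}{864669} = \frac{12970036}{864669}$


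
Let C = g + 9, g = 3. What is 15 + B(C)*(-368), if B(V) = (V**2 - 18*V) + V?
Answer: 22095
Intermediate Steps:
C = 12 (C = 3 + 9 = 12)
B(V) = V**2 - 17*V
15 + B(C)*(-368) = 15 + (12*(-17 + 12))*(-368) = 15 + (12*(-5))*(-368) = 15 - 60*(-368) = 15 + 22080 = 22095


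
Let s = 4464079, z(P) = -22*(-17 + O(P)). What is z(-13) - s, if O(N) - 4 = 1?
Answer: -4463815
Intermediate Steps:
O(N) = 5 (O(N) = 4 + 1 = 5)
z(P) = 264 (z(P) = -22*(-17 + 5) = -22*(-12) = 264)
z(-13) - s = 264 - 1*4464079 = 264 - 4464079 = -4463815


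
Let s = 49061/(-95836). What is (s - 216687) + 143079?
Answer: -7054345349/95836 ≈ -73609.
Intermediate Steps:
s = -49061/95836 (s = 49061*(-1/95836) = -49061/95836 ≈ -0.51193)
(s - 216687) + 143079 = (-49061/95836 - 216687) + 143079 = -20766464393/95836 + 143079 = -7054345349/95836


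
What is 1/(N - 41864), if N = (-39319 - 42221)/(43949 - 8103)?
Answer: -17923/750369242 ≈ -2.3886e-5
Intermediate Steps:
N = -40770/17923 (N = -81540/35846 = -81540*1/35846 = -40770/17923 ≈ -2.2747)
1/(N - 41864) = 1/(-40770/17923 - 41864) = 1/(-750369242/17923) = -17923/750369242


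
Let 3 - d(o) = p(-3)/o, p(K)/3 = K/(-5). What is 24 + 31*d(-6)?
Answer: 1263/10 ≈ 126.30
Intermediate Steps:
p(K) = -3*K/5 (p(K) = 3*(K/(-5)) = 3*(K*(-⅕)) = 3*(-K/5) = -3*K/5)
d(o) = 3 - 9/(5*o) (d(o) = 3 - (-⅗*(-3))/o = 3 - 9/(5*o))
24 + 31*d(-6) = 24 + 31*(3 - 9/5/(-6)) = 24 + 31*(3 - 9/5*(-⅙)) = 24 + 31*(3 + 3/10) = 24 + 31*(33/10) = 24 + 1023/10 = 1263/10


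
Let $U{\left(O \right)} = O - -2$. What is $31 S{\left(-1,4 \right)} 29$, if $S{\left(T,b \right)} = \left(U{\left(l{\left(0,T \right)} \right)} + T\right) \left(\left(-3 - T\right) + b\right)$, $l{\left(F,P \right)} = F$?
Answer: $1798$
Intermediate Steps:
$U{\left(O \right)} = 2 + O$ ($U{\left(O \right)} = O + 2 = 2 + O$)
$S{\left(T,b \right)} = \left(2 + T\right) \left(-3 + b - T\right)$ ($S{\left(T,b \right)} = \left(\left(2 + 0\right) + T\right) \left(\left(-3 - T\right) + b\right) = \left(2 + T\right) \left(-3 + b - T\right)$)
$31 S{\left(-1,4 \right)} 29 = 31 \left(-6 - \left(-1\right)^{2} - -5 + 2 \cdot 4 - 4\right) 29 = 31 \left(-6 - 1 + 5 + 8 - 4\right) 29 = 31 \cdot 2 \cdot 29 = 62 \cdot 29 = 1798$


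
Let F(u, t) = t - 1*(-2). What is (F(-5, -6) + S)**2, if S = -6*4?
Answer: 784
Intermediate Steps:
F(u, t) = 2 + t (F(u, t) = t + 2 = 2 + t)
S = -24
(F(-5, -6) + S)**2 = ((2 - 6) - 24)**2 = (-4 - 24)**2 = (-28)**2 = 784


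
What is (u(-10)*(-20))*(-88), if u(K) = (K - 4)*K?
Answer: 246400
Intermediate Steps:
u(K) = K*(-4 + K) (u(K) = (-4 + K)*K = K*(-4 + K))
(u(-10)*(-20))*(-88) = (-10*(-4 - 10)*(-20))*(-88) = (-10*(-14)*(-20))*(-88) = (140*(-20))*(-88) = -2800*(-88) = 246400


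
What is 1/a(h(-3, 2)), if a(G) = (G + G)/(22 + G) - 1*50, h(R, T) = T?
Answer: -6/299 ≈ -0.020067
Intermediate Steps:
a(G) = -50 + 2*G/(22 + G) (a(G) = (2*G)/(22 + G) - 50 = 2*G/(22 + G) - 50 = -50 + 2*G/(22 + G))
1/a(h(-3, 2)) = 1/(4*(-275 - 12*2)/(22 + 2)) = 1/(4*(-275 - 24)/24) = 1/(4*(1/24)*(-299)) = 1/(-299/6) = -6/299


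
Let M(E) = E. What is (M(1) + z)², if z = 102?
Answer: 10609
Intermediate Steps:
(M(1) + z)² = (1 + 102)² = 103² = 10609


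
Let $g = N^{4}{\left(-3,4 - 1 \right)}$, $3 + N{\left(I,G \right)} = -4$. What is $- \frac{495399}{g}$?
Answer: $- \frac{495399}{2401} \approx -206.33$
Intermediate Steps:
$N{\left(I,G \right)} = -7$ ($N{\left(I,G \right)} = -3 - 4 = -7$)
$g = 2401$ ($g = \left(-7\right)^{4} = 2401$)
$- \frac{495399}{g} = - \frac{495399}{2401}$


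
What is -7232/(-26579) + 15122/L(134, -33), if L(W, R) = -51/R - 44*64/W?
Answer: -296116897238/381382071 ≈ -776.43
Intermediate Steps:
L(W, R) = -2816/W - 51/R (L(W, R) = -51/R - 44*64/W = -51/R - 2816/W = -2816/W - 51/R)
-7232/(-26579) + 15122/L(134, -33) = -7232/(-26579) + 15122/(-2816/134 - 51/(-33)) = -7232*(-1/26579) + 15122/(-2816*1/134 - 51*(-1/33)) = 7232/26579 + 15122/(-1408/67 + 17/11) = 7232/26579 + 15122/(-14349/737) = 7232/26579 + 15122*(-737/14349) = 7232/26579 - 11144914/14349 = -296116897238/381382071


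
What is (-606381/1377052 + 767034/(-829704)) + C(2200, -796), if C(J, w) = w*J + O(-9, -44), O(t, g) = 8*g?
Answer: -20846140699209298/11901516173 ≈ -1.7516e+6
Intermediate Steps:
C(J, w) = -352 + J*w (C(J, w) = w*J + 8*(-44) = J*w - 352 = -352 + J*w)
(-606381/1377052 + 767034/(-829704)) + C(2200, -796) = (-606381/1377052 + 767034/(-829704)) + (-352 + 2200*(-796)) = (-606381*1/1377052 + 767034*(-1/829704)) + (-352 - 1751200) = (-606381/1377052 - 127839/138284) - 1751552 = -16243358802/11901516173 - 1751552 = -20846140699209298/11901516173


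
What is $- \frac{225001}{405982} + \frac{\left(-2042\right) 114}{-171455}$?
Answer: $\frac{55930191361}{69607643810} \approx 0.80351$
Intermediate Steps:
$- \frac{225001}{405982} + \frac{\left(-2042\right) 114}{-171455} = \left(-225001\right) \frac{1}{405982} - - \frac{232788}{171455} = - \frac{225001}{405982} + \frac{232788}{171455} = \frac{55930191361}{69607643810}$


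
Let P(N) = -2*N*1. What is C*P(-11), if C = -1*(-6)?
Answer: 132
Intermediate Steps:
P(N) = -2*N
C = 6
C*P(-11) = 6*(-2*(-11)) = 6*22 = 132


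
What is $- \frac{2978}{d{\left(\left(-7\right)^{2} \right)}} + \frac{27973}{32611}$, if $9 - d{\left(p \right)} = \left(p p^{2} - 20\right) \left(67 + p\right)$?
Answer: $\frac{381787441773}{444975627505} \approx 0.858$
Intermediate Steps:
$d{\left(p \right)} = 9 - \left(-20 + p^{3}\right) \left(67 + p\right)$ ($d{\left(p \right)} = 9 - \left(p p^{2} - 20\right) \left(67 + p\right) = 9 - \left(p^{3} - 20\right) \left(67 + p\right) = 9 - \left(-20 + p^{3}\right) \left(67 + p\right)$)
$- \frac{2978}{d{\left(\left(-7\right)^{2} \right)}} + \frac{27973}{32611} = - \frac{2978}{1349 - \left(\left(-7\right)^{2}\right)^{4} - 67 \left(\left(-7\right)^{2}\right)^{3} + 20 \left(-7\right)^{2}} + \frac{27973}{32611} = - \frac{2978}{1349 - 49^{4} - 67 \cdot 49^{3} + 20 \cdot 49} + 27973 \cdot \frac{1}{32611} = - \frac{2978}{1349 - 5764801 - 7882483 + 980} + \frac{27973}{32611} = - \frac{2978}{-13644955} + \frac{27973}{32611} = \left(-2978\right) \left(- \frac{1}{13644955}\right) + \frac{27973}{32611} = \frac{2978}{13644955} + \frac{27973}{32611} = \frac{381787441773}{444975627505}$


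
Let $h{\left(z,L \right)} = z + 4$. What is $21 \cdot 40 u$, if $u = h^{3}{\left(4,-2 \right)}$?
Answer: $430080$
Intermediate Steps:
$h{\left(z,L \right)} = 4 + z$
$u = 512$ ($u = \left(4 + 4\right)^{3} = 8^{3} = 512$)
$21 \cdot 40 u = 21 \cdot 40 \cdot 512 = 840 \cdot 512 = 430080$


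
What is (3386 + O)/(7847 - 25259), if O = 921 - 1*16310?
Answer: 4001/5804 ≈ 0.68935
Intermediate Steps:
O = -15389 (O = 921 - 16310 = -15389)
(3386 + O)/(7847 - 25259) = (3386 - 15389)/(7847 - 25259) = -12003/(-17412) = -12003*(-1/17412) = 4001/5804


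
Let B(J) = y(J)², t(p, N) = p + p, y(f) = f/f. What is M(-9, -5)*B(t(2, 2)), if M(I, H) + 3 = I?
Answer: -12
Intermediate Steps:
M(I, H) = -3 + I
y(f) = 1
t(p, N) = 2*p
B(J) = 1 (B(J) = 1² = 1)
M(-9, -5)*B(t(2, 2)) = (-3 - 9)*1 = -12*1 = -12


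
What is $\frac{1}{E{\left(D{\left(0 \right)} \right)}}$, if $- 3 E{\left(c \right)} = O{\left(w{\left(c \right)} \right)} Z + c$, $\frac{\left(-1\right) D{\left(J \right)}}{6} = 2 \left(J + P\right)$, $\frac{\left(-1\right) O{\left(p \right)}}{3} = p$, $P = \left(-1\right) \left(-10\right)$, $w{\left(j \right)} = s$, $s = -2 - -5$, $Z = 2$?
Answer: $\frac{1}{46} \approx 0.021739$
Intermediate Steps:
$s = 3$ ($s = -2 + 5 = 3$)
$w{\left(j \right)} = 3$
$P = 10$
$O{\left(p \right)} = - 3 p$
$D{\left(J \right)} = -120 - 12 J$ ($D{\left(J \right)} = - 6 \cdot 2 \left(J + 10\right) = - 6 \cdot 2 \left(10 + J\right) = - 6 \left(20 + 2 J\right) = -120 - 12 J$)
$E{\left(c \right)} = 6 - \frac{c}{3}$ ($E{\left(c \right)} = - \frac{\left(-3\right) 3 \cdot 2 + c}{3} = - \frac{\left(-9\right) 2 + c}{3} = - \frac{-18 + c}{3} = 6 - \frac{c}{3}$)
$\frac{1}{E{\left(D{\left(0 \right)} \right)}} = \frac{1}{6 - \frac{-120 - 0}{3}} = \frac{1}{6 - \frac{-120 + 0}{3}} = \frac{1}{6 - -40} = \frac{1}{6 + 40} = \frac{1}{46}$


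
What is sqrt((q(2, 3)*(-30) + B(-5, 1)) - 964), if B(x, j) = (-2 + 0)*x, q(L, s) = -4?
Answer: I*sqrt(834) ≈ 28.879*I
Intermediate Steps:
B(x, j) = -2*x
sqrt((q(2, 3)*(-30) + B(-5, 1)) - 964) = sqrt((-4*(-30) - 2*(-5)) - 964) = sqrt((120 + 10) - 964) = sqrt(130 - 964) = sqrt(-834) = I*sqrt(834)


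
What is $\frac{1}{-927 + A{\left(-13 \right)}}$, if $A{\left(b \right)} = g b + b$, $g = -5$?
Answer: $- \frac{1}{875} \approx -0.0011429$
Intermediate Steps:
$A{\left(b \right)} = - 4 b$ ($A{\left(b \right)} = - 5 b + b = - 4 b$)
$\frac{1}{-927 + A{\left(-13 \right)}} = \frac{1}{-927 - -52} = \frac{1}{-927 + 52} = \frac{1}{-875} = - \frac{1}{875}$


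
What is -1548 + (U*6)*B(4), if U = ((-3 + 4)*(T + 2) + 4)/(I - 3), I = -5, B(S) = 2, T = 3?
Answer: -3123/2 ≈ -1561.5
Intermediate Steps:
U = -9/8 (U = ((-3 + 4)*(3 + 2) + 4)/(-5 - 3) = (1*5 + 4)/(-8) = (5 + 4)*(-⅛) = 9*(-⅛) = -9/8 ≈ -1.1250)
-1548 + (U*6)*B(4) = -1548 - 9/8*6*2 = -1548 - 27/4*2 = -1548 - 27/2 = -3123/2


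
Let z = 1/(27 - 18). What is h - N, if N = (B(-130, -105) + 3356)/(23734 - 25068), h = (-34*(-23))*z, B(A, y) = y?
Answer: 1072447/12006 ≈ 89.326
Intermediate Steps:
z = ⅑ (z = 1/9 = ⅑ ≈ 0.11111)
h = 782/9 (h = -34*(-23)*(⅑) = 782*(⅑) = 782/9 ≈ 86.889)
N = -3251/1334 (N = (-105 + 3356)/(23734 - 25068) = 3251/(-1334) = 3251*(-1/1334) = -3251/1334 ≈ -2.4370)
h - N = 782/9 - 1*(-3251/1334) = 782/9 + 3251/1334 = 1072447/12006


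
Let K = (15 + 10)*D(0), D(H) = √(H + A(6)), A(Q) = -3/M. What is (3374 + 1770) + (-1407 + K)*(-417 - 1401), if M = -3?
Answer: 2517620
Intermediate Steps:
A(Q) = 1 (A(Q) = -3/(-3) = -3*(-⅓) = 1)
D(H) = √(1 + H) (D(H) = √(H + 1) = √(1 + H))
K = 25 (K = (15 + 10)*√(1 + 0) = 25*√1 = 25*1 = 25)
(3374 + 1770) + (-1407 + K)*(-417 - 1401) = (3374 + 1770) + (-1407 + 25)*(-417 - 1401) = 5144 - 1382*(-1818) = 5144 + 2512476 = 2517620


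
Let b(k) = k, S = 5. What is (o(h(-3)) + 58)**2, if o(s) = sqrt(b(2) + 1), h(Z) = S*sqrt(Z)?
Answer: (58 + sqrt(3))**2 ≈ 3567.9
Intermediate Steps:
h(Z) = 5*sqrt(Z)
o(s) = sqrt(3) (o(s) = sqrt(2 + 1) = sqrt(3))
(o(h(-3)) + 58)**2 = (sqrt(3) + 58)**2 = (58 + sqrt(3))**2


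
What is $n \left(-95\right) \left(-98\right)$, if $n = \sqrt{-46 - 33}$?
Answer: $9310 i \sqrt{79} \approx 82749.0 i$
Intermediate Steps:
$n = i \sqrt{79}$ ($n = \sqrt{-79} = i \sqrt{79} \approx 8.8882 i$)
$n \left(-95\right) \left(-98\right) = i \sqrt{79} \left(-95\right) \left(-98\right) = - 95 i \sqrt{79} \left(-98\right) = 9310 i \sqrt{79}$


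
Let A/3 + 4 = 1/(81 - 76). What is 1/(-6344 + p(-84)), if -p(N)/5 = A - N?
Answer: -1/6707 ≈ -0.00014910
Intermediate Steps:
A = -57/5 (A = -12 + 3/(81 - 76) = -12 + 3/5 = -12 + 3*(⅕) = -12 + ⅗ = -57/5 ≈ -11.400)
p(N) = 57 + 5*N (p(N) = -5*(-57/5 - N) = 57 + 5*N)
1/(-6344 + p(-84)) = 1/(-6344 + (57 + 5*(-84))) = 1/(-6344 + (57 - 420)) = 1/(-6344 - 363) = 1/(-6707) = -1/6707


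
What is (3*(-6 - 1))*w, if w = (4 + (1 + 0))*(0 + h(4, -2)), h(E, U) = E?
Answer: -420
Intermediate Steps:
w = 20 (w = (4 + (1 + 0))*(0 + 4) = (4 + 1)*4 = 5*4 = 20)
(3*(-6 - 1))*w = (3*(-6 - 1))*20 = (3*(-7))*20 = -21*20 = -420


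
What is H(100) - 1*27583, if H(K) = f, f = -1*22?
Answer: -27605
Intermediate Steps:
f = -22
H(K) = -22
H(100) - 1*27583 = -22 - 1*27583 = -22 - 27583 = -27605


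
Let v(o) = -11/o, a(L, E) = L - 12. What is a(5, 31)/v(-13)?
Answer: -91/11 ≈ -8.2727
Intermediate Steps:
a(L, E) = -12 + L
a(5, 31)/v(-13) = (-12 + 5)/((-11/(-13))) = -7/((-11*(-1/13))) = -7/11/13 = -7*13/11 = -91/11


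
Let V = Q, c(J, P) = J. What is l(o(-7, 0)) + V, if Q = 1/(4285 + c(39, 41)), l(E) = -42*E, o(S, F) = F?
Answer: 1/4324 ≈ 0.00023127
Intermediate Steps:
Q = 1/4324 (Q = 1/(4285 + 39) = 1/4324 ≈ 0.00023127)
V = 1/4324 ≈ 0.00023127
l(o(-7, 0)) + V = -42*0 + 1/4324 = 0 + 1/4324 = 1/4324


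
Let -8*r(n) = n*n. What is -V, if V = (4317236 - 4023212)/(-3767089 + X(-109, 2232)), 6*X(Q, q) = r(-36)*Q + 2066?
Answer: 882072/11291405 ≈ 0.078119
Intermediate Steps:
r(n) = -n²/8 (r(n) = -n*n/8 = -n²/8)
X(Q, q) = 1033/3 - 27*Q (X(Q, q) = ((-⅛*(-36)²)*Q + 2066)/6 = ((-⅛*1296)*Q + 2066)/6 = (-162*Q + 2066)/6 = (2066 - 162*Q)/6 = 1033/3 - 27*Q)
V = -882072/11291405 (V = (4317236 - 4023212)/(-3767089 + (1033/3 - 27*(-109))) = 294024/(-3767089 + (1033/3 + 2943)) = 294024/(-3767089 + 9862/3) = 294024/(-11291405/3) = 294024*(-3/11291405) = -882072/11291405 ≈ -0.078119)
-V = -1*(-882072/11291405) = 882072/11291405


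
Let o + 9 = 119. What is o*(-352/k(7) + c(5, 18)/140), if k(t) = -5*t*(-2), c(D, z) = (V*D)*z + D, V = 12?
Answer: 4191/14 ≈ 299.36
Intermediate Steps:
c(D, z) = D + 12*D*z (c(D, z) = (12*D)*z + D = 12*D*z + D = D + 12*D*z)
o = 110 (o = -9 + 119 = 110)
k(t) = 10*t
o*(-352/k(7) + c(5, 18)/140) = 110*(-352/(10*7) + (5*(1 + 12*18))/140) = 110*(-352/70 + (5*(1 + 216))*(1/140)) = 110*(-352*1/70 + (5*217)*(1/140)) = 110*(-176/35 + 1085*(1/140)) = 110*(-176/35 + 31/4) = 110*(381/140) = 4191/14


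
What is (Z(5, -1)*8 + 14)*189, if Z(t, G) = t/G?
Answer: -4914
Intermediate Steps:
(Z(5, -1)*8 + 14)*189 = ((5/(-1))*8 + 14)*189 = ((5*(-1))*8 + 14)*189 = (-5*8 + 14)*189 = (-40 + 14)*189 = -26*189 = -4914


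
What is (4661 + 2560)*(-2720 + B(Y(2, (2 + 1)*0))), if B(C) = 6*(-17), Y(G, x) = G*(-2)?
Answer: -20377662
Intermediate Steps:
Y(G, x) = -2*G
B(C) = -102
(4661 + 2560)*(-2720 + B(Y(2, (2 + 1)*0))) = (4661 + 2560)*(-2720 - 102) = 7221*(-2822) = -20377662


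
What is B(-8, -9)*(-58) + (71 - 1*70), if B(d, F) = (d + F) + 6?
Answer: 639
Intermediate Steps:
B(d, F) = 6 + F + d (B(d, F) = (F + d) + 6 = 6 + F + d)
B(-8, -9)*(-58) + (71 - 1*70) = (6 - 9 - 8)*(-58) + (71 - 1*70) = -11*(-58) + (71 - 70) = 638 + 1 = 639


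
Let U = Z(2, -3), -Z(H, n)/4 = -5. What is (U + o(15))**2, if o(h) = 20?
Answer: 1600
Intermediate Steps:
Z(H, n) = 20 (Z(H, n) = -4*(-5) = 20)
U = 20
(U + o(15))**2 = (20 + 20)**2 = 40**2 = 1600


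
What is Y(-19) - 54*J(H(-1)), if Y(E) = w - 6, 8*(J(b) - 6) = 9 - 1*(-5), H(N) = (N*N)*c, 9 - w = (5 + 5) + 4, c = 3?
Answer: -859/2 ≈ -429.50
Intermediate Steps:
w = -5 (w = 9 - ((5 + 5) + 4) = 9 - (10 + 4) = 9 - 1*14 = 9 - 14 = -5)
H(N) = 3*N² (H(N) = (N*N)*3 = N²*3 = 3*N²)
J(b) = 31/4 (J(b) = 6 + (9 - 1*(-5))/8 = 6 + (9 + 5)/8 = 6 + (⅛)*14 = 6 + 7/4 = 31/4)
Y(E) = -11 (Y(E) = -5 - 6 = -11)
Y(-19) - 54*J(H(-1)) = -11 - 54*31/4 = -11 - 837/2 = -859/2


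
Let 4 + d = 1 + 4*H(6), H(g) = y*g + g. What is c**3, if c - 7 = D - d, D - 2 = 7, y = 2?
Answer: -148877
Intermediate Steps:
H(g) = 3*g (H(g) = 2*g + g = 3*g)
D = 9 (D = 2 + 7 = 9)
d = 69 (d = -4 + (1 + 4*(3*6)) = -4 + (1 + 4*18) = -4 + (1 + 72) = -4 + 73 = 69)
c = -53 (c = 7 + (9 - 1*69) = 7 + (9 - 69) = 7 - 60 = -53)
c**3 = (-53)**3 = -148877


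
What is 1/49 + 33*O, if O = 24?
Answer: 38809/49 ≈ 792.02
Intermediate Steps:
1/49 + 33*O = 1/49 + 33*24 = 1/49 + 792 = 38809/49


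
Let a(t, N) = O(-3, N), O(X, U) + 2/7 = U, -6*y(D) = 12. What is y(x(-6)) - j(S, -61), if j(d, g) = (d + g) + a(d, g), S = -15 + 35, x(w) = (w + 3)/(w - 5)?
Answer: 702/7 ≈ 100.29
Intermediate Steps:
x(w) = (3 + w)/(-5 + w)
y(D) = -2 (y(D) = -⅙*12 = -2)
O(X, U) = -2/7 + U
a(t, N) = -2/7 + N
S = 20
j(d, g) = -2/7 + d + 2*g (j(d, g) = (d + g) + (-2/7 + g) = -2/7 + d + 2*g)
y(x(-6)) - j(S, -61) = -2 - (-2/7 + 20 + 2*(-61)) = -2 - (-2/7 + 20 - 122) = -2 - 1*(-716/7) = -2 + 716/7 = 702/7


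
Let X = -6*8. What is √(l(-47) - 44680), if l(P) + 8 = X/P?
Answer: 8*I*√1542399/47 ≈ 211.39*I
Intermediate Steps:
X = -48
l(P) = -8 - 48/P
√(l(-47) - 44680) = √((-8 - 48/(-47)) - 44680) = √((-8 - 48*(-1/47)) - 44680) = √((-8 + 48/47) - 44680) = √(-328/47 - 44680) = √(-2100288/47) = 8*I*√1542399/47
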